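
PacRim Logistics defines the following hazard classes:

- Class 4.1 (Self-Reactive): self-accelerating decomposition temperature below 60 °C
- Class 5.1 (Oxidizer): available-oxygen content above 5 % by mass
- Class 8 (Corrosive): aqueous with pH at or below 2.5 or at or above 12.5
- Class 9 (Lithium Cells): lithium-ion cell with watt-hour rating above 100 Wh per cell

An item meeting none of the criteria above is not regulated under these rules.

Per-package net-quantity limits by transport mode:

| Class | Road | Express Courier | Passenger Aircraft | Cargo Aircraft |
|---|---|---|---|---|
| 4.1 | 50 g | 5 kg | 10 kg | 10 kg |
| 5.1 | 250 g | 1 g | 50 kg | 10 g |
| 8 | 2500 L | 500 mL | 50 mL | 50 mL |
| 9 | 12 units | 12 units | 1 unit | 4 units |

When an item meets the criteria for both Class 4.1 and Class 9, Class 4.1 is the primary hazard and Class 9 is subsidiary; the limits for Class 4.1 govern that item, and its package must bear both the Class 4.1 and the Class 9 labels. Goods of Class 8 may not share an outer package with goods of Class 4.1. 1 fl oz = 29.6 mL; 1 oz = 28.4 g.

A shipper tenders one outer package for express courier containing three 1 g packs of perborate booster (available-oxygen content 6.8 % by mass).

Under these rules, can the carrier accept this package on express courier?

No

With available-oxygen content 6.8 % by mass (> 5 % by mass), the perborate booster falls in Class 5.1.
Class 5.1 quantity: three 1 g packs = 3 g.
That exceeds the Class 5.1 express courier limit of 1 g.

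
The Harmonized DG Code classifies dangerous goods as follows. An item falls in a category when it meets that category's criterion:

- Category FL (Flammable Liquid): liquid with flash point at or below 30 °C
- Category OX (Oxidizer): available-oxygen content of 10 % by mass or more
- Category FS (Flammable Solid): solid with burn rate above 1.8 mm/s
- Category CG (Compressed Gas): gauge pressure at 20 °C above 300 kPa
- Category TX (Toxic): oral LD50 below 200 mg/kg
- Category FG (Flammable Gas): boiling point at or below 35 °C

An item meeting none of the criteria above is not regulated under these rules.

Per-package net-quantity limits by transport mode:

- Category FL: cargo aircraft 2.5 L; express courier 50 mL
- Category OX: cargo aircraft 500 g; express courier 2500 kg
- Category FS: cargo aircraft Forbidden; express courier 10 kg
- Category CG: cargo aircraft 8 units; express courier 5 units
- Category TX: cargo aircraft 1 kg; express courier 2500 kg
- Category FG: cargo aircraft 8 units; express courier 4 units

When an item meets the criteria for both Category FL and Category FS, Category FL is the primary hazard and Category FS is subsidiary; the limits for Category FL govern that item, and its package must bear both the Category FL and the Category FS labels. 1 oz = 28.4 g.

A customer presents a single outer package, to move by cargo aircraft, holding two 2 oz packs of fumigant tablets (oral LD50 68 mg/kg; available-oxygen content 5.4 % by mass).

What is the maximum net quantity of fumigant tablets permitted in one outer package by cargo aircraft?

Oral LD50 68 mg/kg meets the Category TX criterion (Toxic), so the fumigant tablets are Category TX.
The cargo aircraft limit for Category TX is 1 kg.

1 kg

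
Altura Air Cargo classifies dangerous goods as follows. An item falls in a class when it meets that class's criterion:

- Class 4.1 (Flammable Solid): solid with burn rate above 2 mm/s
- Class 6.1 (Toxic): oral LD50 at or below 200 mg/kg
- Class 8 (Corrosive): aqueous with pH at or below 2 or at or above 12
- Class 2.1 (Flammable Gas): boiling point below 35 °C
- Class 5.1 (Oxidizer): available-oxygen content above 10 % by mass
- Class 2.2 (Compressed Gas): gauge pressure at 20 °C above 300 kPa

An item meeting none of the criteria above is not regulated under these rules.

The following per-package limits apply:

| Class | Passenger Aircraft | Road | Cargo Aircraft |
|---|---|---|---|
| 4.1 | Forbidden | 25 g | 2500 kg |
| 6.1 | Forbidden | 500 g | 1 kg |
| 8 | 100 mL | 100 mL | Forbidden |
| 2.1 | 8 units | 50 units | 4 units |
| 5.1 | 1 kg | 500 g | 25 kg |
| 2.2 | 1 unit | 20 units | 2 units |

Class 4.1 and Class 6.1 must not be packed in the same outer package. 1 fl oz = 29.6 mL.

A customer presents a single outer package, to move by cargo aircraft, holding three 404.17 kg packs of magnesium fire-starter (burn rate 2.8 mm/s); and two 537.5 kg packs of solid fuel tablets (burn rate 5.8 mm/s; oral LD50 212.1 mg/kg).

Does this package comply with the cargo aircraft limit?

With burn rate 2.8 mm/s (> 2 mm/s), the magnesium fire-starter falls in Class 4.1.
The solid fuel tablets have burn rate 5.8 mm/s, which is > 2 mm/s, so they are Class 4.1 (Flammable Solid).
Total Class 4.1: (three 404.17 kg packs = 1212.51 kg) + (two 537.5 kg packs = 1075 kg) = 2287.51 kg.
2287.51 kg ≤ 2500 kg (cargo aircraft limit, Class 4.1) — within limit.

Yes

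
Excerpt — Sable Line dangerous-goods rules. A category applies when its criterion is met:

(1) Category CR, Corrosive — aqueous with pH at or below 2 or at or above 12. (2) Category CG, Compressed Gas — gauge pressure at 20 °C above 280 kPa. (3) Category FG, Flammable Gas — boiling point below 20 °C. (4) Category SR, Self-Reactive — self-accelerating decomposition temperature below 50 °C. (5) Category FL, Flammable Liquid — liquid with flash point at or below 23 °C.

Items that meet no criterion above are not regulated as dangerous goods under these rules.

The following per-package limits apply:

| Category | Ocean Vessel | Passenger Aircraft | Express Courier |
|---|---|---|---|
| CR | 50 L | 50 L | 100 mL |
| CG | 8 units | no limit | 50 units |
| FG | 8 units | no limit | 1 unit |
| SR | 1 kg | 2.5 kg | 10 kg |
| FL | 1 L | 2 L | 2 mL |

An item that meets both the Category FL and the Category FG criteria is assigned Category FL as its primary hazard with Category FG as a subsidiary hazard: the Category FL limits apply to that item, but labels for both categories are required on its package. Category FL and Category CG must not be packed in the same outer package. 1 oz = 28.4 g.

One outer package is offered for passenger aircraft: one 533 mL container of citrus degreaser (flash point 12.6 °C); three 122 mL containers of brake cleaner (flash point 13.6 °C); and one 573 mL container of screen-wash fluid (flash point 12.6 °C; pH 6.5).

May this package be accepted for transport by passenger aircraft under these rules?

Yes

Citrus degreaser: flash point 12.6 °C ≤ 23 °C → Category FL (Flammable Liquid).
The brake cleaner has flash point 13.6 °C, which is ≤ 23 °C, so it is Category FL (Flammable Liquid).
Screen-wash fluid: flash point 12.6 °C ≤ 23 °C → Category FL (Flammable Liquid).
Total Category FL: 533 mL + (three 122 mL containers = 366 mL) + 573 mL = 1.472 L.
That is within the Category FL passenger aircraft limit of 2 L.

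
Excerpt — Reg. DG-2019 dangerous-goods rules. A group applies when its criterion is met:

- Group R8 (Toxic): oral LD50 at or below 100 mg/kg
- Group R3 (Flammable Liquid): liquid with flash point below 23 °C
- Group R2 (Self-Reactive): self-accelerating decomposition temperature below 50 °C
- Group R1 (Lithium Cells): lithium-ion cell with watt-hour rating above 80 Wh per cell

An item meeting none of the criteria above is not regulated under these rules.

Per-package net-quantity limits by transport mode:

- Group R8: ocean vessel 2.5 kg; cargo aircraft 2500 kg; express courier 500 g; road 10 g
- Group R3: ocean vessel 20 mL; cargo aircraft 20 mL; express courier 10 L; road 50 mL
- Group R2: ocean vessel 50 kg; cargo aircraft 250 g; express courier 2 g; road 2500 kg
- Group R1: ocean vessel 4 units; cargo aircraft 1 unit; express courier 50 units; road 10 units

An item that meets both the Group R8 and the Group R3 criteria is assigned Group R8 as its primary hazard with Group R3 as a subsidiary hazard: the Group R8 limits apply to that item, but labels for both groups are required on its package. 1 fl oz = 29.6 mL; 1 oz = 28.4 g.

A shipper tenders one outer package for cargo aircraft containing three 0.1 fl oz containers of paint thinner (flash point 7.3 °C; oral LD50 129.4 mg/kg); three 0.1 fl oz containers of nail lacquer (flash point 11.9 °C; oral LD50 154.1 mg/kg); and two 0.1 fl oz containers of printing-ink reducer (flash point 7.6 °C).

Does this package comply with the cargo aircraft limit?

The paint thinner has flash point 7.3 °C, which is < 23 °C, so it is Group R3 (Flammable Liquid).
Nail lacquer: flash point 11.9 °C < 23 °C → Group R3 (Flammable Liquid).
Flash point 7.6 °C meets the Group R3 criterion (Flammable Liquid), so the printing-ink reducer is Group R3.
Total Group R3: (three 0.1 fl oz containers = 8.88 mL) + (three 0.1 fl oz containers = 8.88 mL) + (two 0.1 fl oz containers = 5.92 mL) = 23.68 mL.
23.68 mL exceeds the cargo aircraft limit of 20 mL for Group R3.

No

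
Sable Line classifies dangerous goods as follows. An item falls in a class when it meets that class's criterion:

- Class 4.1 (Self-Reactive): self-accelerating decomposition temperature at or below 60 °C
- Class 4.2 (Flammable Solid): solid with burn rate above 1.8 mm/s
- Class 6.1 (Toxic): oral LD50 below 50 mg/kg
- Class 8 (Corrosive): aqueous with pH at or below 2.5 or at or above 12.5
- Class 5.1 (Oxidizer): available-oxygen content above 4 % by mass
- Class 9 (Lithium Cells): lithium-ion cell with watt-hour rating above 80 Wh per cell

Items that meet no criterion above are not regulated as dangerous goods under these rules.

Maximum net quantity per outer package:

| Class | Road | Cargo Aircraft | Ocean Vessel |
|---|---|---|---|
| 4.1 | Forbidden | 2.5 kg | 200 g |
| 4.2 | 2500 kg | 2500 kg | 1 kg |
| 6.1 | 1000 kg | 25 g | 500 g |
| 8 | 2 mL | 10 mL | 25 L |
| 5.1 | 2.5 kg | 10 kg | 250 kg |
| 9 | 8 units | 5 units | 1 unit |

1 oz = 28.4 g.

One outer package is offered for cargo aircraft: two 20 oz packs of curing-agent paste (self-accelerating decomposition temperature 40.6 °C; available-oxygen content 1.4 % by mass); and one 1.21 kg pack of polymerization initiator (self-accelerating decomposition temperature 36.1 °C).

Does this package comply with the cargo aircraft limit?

Self-accelerating decomposition temperature 40.6 °C meets the Class 4.1 criterion (Self-Reactive), so the curing-agent paste is Class 4.1.
Self-accelerating decomposition temperature 36.1 °C meets the Class 4.1 criterion (Self-Reactive), so the polymerization initiator is Class 4.1.
Class 4.1 net quantity: (two 20 oz packs = 1.136 kg) + 1.21 kg = 2.346 kg.
2.346 kg ≤ 2.5 kg (cargo aircraft limit, Class 4.1) — within limit.

Yes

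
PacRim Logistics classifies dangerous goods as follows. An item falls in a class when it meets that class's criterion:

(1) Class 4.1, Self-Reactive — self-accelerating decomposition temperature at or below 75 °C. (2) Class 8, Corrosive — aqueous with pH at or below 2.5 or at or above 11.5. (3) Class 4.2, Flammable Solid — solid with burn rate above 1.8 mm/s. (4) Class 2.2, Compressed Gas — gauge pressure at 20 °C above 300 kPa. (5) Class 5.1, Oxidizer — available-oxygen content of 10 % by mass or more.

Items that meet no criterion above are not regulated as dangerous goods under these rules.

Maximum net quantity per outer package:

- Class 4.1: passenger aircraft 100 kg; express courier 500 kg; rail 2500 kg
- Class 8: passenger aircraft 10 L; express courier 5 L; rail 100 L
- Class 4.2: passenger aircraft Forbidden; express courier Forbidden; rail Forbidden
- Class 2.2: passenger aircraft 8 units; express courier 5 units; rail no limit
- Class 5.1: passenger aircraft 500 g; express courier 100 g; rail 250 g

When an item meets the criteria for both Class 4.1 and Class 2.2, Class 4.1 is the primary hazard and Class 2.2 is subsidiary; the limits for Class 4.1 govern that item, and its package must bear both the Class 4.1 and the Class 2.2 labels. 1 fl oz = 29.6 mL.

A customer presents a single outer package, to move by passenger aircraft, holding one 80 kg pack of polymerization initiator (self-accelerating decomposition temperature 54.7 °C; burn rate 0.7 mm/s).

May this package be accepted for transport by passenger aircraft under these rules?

Polymerization initiator: self-accelerating decomposition temperature 54.7 °C ≤ 75 °C → Class 4.1 (Self-Reactive).
Class 4.1 quantity: 80 kg.
80 kg is within the passenger aircraft limit of 100 kg for Class 4.1.

Yes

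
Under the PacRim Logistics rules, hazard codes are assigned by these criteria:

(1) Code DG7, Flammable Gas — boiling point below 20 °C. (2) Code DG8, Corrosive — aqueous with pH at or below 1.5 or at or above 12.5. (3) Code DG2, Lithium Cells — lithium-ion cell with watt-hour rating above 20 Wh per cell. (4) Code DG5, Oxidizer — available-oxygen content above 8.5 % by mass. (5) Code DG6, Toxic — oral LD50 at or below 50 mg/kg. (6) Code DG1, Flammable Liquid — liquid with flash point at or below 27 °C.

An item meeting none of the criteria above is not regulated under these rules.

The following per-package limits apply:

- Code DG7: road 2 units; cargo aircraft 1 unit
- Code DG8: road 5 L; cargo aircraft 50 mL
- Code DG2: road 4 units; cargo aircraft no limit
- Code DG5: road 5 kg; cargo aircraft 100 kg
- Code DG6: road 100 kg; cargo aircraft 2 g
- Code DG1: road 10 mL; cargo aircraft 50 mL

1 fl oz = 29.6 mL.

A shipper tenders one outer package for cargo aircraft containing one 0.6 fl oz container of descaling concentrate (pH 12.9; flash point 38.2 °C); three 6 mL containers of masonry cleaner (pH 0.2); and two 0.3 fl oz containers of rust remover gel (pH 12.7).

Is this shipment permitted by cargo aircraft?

The descaling concentrate has pH 12.9, which is ≥ 12.5, so it is Code DG8 (Corrosive).
pH 0.2 meets the Code DG8 criterion (Corrosive), so the masonry cleaner is Code DG8.
Rust remover gel: pH 12.7 ≥ 12.5 → Code DG8 (Corrosive).
Total Code DG8: (one 0.6 fl oz container = 17.76 mL) + (three 6 mL containers = 18 mL) + (two 0.3 fl oz containers = 17.76 mL) = 53.52 mL.
That exceeds the Code DG8 cargo aircraft limit of 50 mL.

No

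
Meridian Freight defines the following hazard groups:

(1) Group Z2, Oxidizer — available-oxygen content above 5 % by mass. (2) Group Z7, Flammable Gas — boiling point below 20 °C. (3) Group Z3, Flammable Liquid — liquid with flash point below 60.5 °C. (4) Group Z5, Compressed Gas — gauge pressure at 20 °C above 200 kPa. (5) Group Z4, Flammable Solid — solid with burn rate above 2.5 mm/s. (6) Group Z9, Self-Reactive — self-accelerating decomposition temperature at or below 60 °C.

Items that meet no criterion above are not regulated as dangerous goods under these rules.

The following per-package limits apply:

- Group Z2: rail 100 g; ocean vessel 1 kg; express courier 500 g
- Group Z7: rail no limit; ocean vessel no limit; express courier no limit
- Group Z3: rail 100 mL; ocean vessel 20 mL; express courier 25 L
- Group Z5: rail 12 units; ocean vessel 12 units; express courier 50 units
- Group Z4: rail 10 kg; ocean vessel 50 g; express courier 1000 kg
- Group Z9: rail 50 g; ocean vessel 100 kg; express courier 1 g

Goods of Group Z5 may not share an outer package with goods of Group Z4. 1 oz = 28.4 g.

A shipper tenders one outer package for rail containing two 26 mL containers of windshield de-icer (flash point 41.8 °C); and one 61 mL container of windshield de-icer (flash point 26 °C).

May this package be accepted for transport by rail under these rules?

No

The windshield de-icer has flash point 41.8 °C, which is < 60.5 °C, so it is Group Z3 (Flammable Liquid).
Flash point 26 °C meets the Group Z3 criterion (Flammable Liquid), so the windshield de-icer is Group Z3.
Total Group Z3: (two 26 mL containers = 52 mL) + 61 mL = 113 mL.
113 mL exceeds the rail limit of 100 mL for Group Z3.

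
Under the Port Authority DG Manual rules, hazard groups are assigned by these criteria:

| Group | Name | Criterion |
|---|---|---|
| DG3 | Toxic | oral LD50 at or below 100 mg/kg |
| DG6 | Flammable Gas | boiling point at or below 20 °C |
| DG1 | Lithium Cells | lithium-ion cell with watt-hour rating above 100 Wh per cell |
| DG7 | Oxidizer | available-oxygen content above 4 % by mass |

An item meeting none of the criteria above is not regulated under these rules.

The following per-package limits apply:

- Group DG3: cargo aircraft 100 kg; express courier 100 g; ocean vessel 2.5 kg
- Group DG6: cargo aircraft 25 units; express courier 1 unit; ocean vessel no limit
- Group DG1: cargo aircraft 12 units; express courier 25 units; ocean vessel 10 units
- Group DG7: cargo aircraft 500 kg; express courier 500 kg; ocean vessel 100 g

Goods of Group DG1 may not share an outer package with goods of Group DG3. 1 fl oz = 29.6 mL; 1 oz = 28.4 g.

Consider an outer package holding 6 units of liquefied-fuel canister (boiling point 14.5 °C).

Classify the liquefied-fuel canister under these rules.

Group DG6

Boiling point 14.5 °C meets the Group DG6 criterion (Flammable Gas), so the liquefied-fuel canister is Group DG6.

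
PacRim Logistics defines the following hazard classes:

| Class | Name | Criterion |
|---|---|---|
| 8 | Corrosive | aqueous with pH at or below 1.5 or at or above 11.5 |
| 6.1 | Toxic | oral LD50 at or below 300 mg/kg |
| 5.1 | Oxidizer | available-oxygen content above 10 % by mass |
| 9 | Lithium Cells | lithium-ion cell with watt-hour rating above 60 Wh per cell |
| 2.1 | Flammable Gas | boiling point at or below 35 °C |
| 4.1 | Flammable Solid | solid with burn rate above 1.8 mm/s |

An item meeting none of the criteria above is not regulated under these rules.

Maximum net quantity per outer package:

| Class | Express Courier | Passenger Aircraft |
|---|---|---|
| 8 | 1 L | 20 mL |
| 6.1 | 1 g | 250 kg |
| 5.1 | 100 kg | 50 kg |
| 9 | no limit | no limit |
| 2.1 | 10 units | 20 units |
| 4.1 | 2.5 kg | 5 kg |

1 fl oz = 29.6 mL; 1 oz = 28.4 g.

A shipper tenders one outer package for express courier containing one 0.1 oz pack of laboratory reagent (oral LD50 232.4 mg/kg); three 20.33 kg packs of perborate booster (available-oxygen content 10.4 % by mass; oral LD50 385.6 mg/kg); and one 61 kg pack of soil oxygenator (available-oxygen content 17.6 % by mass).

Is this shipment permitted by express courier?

With oral LD50 232.4 mg/kg (≤ 300 mg/kg), the laboratory reagent falls in Class 6.1.
Perborate booster: available-oxygen content 10.4 % by mass > 10 % by mass → Class 5.1 (Oxidizer).
The soil oxygenator has available-oxygen content 17.6 % by mass, which is > 10 % by mass, so it is Class 5.1 (Oxidizer).
Total Class 5.1: (three 20.33 kg packs = 60.99 kg) + 61 kg = 121.99 kg.
121.99 kg exceeds the express courier limit of 100 kg for Class 5.1.
Class 6.1 quantity: one 0.1 oz pack = 2.84 g.
2.84 g exceeds the express courier limit of 1 g for Class 6.1.

No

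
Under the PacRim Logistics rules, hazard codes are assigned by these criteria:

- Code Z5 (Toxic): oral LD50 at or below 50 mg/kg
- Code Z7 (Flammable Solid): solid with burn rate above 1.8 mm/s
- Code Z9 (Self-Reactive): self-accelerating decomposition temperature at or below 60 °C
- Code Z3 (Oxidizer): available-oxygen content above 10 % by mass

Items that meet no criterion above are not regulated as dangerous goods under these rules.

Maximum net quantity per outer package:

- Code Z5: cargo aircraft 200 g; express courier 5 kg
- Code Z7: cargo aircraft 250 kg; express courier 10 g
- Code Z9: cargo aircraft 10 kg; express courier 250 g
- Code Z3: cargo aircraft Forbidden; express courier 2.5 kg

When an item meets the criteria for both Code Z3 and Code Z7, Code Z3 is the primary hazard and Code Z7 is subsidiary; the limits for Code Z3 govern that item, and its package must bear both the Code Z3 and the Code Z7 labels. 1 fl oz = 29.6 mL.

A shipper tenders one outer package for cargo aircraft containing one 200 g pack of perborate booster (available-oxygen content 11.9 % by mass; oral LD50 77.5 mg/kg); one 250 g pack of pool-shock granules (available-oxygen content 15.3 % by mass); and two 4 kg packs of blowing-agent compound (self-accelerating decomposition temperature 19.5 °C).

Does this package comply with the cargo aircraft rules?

No

Perborate booster: available-oxygen content 11.9 % by mass > 10 % by mass → Code Z3 (Oxidizer).
With available-oxygen content 15.3 % by mass (> 10 % by mass), the pool-shock granules fall in Code Z3.
Self-accelerating decomposition temperature 19.5 °C meets the Code Z9 criterion (Self-Reactive), so the blowing-agent compound is Code Z9.
Total Code Z3: 200 g + 250 g = 450 g.
Code Z3 is Forbidden by cargo aircraft.
Code Z9 quantity: two 4 kg packs = 8 kg.
That is within the Code Z9 cargo aircraft limit of 10 kg.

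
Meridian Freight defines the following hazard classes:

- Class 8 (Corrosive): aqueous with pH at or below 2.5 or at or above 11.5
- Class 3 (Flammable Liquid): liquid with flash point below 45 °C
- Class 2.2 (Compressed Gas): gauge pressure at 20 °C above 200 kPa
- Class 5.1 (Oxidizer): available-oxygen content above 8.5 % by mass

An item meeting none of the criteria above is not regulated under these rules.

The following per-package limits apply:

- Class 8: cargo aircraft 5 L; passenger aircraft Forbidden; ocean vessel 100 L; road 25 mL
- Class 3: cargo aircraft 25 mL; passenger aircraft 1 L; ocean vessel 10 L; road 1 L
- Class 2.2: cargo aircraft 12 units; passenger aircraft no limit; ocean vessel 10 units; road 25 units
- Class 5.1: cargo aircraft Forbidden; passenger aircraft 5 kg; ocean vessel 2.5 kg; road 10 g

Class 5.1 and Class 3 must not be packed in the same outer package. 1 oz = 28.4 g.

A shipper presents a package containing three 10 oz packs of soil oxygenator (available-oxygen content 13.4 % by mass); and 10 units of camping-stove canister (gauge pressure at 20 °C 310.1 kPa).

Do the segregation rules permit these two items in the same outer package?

Yes

Available-oxygen content 13.4 % by mass meets the Class 5.1 criterion (Oxidizer), so the soil oxygenator is Class 5.1.
Gauge pressure at 20 °C 310.1 kPa meets the Class 2.2 criterion (Compressed Gas), so the camping-stove canister is Class 2.2.
No segregation rule bars Class 5.1 with Class 2.2.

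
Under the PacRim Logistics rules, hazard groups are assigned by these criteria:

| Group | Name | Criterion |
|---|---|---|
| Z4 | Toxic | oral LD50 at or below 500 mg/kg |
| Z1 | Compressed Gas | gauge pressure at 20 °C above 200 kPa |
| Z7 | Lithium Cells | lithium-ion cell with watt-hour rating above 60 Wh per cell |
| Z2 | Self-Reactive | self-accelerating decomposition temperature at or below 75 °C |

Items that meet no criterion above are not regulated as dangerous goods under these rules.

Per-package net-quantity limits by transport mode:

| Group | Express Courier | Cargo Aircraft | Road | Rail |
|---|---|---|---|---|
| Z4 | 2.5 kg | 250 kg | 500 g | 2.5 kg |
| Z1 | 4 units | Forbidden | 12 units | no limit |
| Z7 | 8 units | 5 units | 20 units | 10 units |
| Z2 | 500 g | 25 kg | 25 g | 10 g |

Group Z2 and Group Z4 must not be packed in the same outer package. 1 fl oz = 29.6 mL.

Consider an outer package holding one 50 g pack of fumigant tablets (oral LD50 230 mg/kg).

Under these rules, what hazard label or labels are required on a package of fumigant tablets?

Group Z4

The fumigant tablets have oral LD50 230 mg/kg, which is ≤ 500 mg/kg, so they are Group Z4 (Toxic).
Only the Group Z4 label is required.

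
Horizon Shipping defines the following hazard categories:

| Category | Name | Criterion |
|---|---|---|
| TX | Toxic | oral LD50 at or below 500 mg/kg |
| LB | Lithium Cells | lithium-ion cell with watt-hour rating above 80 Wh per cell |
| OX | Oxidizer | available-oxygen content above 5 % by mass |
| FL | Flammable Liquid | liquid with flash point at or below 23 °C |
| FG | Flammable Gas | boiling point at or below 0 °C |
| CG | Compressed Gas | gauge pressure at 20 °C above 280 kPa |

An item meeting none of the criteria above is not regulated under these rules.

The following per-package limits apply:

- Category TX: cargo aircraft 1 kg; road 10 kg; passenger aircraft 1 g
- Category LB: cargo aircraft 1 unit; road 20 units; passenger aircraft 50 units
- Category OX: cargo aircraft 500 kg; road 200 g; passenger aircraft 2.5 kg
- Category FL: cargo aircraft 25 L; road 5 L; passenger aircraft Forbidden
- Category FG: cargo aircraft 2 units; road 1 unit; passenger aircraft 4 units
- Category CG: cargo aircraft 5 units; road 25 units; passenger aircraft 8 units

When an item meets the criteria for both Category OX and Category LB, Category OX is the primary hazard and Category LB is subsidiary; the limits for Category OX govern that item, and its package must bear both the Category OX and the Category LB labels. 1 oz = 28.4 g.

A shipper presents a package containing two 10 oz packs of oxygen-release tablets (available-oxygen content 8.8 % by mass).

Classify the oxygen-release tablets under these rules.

Available-oxygen content 8.8 % by mass meets the Category OX criterion (Oxidizer), so the oxygen-release tablets are Category OX.

Category OX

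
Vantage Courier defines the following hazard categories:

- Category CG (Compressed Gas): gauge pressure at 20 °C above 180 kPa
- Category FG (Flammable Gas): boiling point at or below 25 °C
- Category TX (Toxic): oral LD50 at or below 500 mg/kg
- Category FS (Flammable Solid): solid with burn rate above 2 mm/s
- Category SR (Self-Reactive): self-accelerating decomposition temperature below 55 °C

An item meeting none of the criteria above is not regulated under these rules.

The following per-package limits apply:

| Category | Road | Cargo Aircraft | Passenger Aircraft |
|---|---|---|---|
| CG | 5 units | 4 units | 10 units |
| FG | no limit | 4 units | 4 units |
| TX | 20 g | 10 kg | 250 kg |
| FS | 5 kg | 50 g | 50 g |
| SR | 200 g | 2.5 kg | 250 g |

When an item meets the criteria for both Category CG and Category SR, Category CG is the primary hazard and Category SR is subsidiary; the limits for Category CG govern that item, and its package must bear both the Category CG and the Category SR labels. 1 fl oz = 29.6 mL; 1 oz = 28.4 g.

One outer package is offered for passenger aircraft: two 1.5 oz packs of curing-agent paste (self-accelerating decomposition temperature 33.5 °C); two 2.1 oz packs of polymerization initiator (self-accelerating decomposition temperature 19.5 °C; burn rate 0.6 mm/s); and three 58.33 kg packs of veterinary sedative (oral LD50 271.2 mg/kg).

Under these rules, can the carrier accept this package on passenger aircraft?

Yes

With self-accelerating decomposition temperature 33.5 °C (< 55 °C), the curing-agent paste falls in Category SR.
The polymerization initiator has self-accelerating decomposition temperature 19.5 °C, which is < 55 °C, so it is Category SR (Self-Reactive).
With oral LD50 271.2 mg/kg (≤ 500 mg/kg), the veterinary sedative falls in Category TX.
Category TX quantity: three 58.33 kg packs = 174.99 kg.
174.99 kg is within the passenger aircraft limit of 250 kg for Category TX.
Total Category SR: (two 1.5 oz packs = 85.2 g) + (two 2.1 oz packs = 119.28 g) = 204.48 g.
204.48 g is within the passenger aircraft limit of 250 g for Category SR.
Every hazard category is within its passenger aircraft limit and no segregation rule is violated.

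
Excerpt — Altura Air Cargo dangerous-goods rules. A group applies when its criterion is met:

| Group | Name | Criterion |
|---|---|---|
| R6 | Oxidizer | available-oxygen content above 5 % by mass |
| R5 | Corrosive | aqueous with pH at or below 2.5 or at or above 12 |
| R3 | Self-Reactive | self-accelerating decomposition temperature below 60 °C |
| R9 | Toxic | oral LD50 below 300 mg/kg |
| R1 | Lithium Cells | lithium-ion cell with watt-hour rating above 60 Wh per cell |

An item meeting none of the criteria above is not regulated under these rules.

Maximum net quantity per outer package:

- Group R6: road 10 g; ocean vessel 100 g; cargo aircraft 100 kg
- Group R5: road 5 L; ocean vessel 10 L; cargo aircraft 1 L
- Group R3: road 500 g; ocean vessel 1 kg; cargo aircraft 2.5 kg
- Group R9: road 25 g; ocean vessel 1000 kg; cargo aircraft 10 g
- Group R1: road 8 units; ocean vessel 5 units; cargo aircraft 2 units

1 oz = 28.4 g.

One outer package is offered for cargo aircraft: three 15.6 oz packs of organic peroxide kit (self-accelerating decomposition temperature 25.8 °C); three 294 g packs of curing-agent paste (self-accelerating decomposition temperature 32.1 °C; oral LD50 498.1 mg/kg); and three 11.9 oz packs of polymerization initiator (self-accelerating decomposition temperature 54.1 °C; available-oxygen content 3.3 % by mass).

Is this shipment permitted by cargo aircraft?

The organic peroxide kit has self-accelerating decomposition temperature 25.8 °C, which is < 60 °C, so it is Group R3 (Self-Reactive).
Self-accelerating decomposition temperature 32.1 °C meets the Group R3 criterion (Self-Reactive), so the curing-agent paste is Group R3.
Self-accelerating decomposition temperature 54.1 °C meets the Group R3 criterion (Self-Reactive), so the polymerization initiator is Group R3.
Group R3 net quantity: (three 15.6 oz packs = 1329.12 g) + (three 294 g packs = 882 g) + (three 11.9 oz packs = 1013.88 g) = 3.225 kg.
3.225 kg > 2.5 kg (cargo aircraft limit, Group R3) — over the limit.

No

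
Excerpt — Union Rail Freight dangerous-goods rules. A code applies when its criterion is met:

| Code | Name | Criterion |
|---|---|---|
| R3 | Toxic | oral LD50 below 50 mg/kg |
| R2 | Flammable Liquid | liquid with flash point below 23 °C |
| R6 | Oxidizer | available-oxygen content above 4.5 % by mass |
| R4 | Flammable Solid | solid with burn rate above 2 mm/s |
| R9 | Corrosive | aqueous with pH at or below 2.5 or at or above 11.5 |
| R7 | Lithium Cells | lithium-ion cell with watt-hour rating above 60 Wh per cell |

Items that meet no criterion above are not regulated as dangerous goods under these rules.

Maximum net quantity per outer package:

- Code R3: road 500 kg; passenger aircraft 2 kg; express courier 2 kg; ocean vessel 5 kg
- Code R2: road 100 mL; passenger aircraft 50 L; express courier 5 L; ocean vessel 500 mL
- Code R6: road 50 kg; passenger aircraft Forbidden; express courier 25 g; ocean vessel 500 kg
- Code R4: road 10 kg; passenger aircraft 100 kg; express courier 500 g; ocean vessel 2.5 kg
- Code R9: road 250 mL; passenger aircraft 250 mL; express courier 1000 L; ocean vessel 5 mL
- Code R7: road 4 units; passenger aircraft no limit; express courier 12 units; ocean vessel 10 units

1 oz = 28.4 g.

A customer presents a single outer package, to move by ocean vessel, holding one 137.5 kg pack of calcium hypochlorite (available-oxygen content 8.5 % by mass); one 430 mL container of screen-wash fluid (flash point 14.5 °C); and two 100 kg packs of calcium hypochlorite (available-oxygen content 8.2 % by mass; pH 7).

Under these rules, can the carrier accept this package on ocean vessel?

Yes

The calcium hypochlorite has available-oxygen content 8.5 % by mass, which is > 4.5 % by mass, so it is Code R6 (Oxidizer).
With flash point 14.5 °C (< 23 °C), the screen-wash fluid falls in Code R2.
Available-oxygen content 8.2 % by mass meets the Code R6 criterion (Oxidizer), so the calcium hypochlorite is Code R6.
Code R2 quantity: 430 mL.
430 mL ≤ 500 mL (ocean vessel limit, Code R2) — within limit.
Code R6 net quantity: 137.5 kg + (two 100 kg packs = 200 kg) = 337.5 kg.
That is within the Code R6 ocean vessel limit of 500 kg.
Every hazard code is within its ocean vessel limit and no segregation rule is violated.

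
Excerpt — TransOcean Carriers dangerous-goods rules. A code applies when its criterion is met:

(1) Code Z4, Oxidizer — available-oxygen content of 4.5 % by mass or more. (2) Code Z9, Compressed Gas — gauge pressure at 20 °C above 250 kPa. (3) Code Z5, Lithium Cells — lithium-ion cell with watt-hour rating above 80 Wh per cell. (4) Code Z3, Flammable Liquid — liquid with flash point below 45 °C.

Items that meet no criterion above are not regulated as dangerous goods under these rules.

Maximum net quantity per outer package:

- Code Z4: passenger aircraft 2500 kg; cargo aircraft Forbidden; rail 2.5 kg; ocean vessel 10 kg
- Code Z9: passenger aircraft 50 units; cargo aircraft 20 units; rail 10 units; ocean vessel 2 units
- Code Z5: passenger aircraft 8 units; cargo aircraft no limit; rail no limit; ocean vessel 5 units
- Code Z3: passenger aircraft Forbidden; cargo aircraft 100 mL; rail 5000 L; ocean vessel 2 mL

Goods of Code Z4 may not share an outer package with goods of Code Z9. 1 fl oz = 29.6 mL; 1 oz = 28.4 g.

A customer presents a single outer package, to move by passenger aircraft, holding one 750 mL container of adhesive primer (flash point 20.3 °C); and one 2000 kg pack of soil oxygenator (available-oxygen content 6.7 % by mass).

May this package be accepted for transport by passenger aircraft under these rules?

No

Adhesive primer: flash point 20.3 °C < 45 °C → Code Z3 (Flammable Liquid).
Available-oxygen content 6.7 % by mass meets the Code Z4 criterion (Oxidizer), so the soil oxygenator is Code Z4.
Code Z4 quantity: 2000 kg.
2000 kg is within the passenger aircraft limit of 2500 kg for Code Z4.
Code Z3 quantity: 750 mL.
By passenger aircraft, Code Z3 is Forbidden regardless of quantity.
The segregation rule (Code Z4 with Code Z9) does not apply to Code Z4 with Code Z3.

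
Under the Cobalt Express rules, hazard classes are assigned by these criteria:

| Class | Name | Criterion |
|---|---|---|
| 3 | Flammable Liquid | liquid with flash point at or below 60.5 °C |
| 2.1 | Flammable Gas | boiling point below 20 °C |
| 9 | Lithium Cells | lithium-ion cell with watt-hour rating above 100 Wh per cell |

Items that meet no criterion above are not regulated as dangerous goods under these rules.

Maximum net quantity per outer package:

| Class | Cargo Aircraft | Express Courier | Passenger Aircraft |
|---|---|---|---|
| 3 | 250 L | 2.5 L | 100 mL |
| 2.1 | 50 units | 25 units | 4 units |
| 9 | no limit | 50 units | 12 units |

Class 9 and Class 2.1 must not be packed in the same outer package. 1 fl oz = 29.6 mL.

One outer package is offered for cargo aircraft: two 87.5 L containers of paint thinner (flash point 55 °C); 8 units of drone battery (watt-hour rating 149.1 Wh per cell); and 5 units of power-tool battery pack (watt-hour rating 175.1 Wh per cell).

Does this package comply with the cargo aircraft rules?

Yes

Flash point 55 °C meets the Class 3 criterion (Flammable Liquid), so the paint thinner is Class 3.
Drone battery: watt-hour rating 149.1 Wh per cell > 100 Wh per cell → Class 9 (Lithium Cells).
Watt-hour rating 175.1 Wh per cell meets the Class 9 criterion (Lithium Cells), so the power-tool battery pack is Class 9.
Total Class 9: 8 units + 5 units = 13 units.
Class 9 has no per-package limit by cargo aircraft.
Class 3 quantity: two 87.5 L containers = 175 L.
That is within the Class 3 cargo aircraft limit of 250 L.
The segregation rule (Class 9 with Class 2.1) does not apply to Class 9 with Class 3.
Every hazard class is within its cargo aircraft limit and no segregation rule is violated.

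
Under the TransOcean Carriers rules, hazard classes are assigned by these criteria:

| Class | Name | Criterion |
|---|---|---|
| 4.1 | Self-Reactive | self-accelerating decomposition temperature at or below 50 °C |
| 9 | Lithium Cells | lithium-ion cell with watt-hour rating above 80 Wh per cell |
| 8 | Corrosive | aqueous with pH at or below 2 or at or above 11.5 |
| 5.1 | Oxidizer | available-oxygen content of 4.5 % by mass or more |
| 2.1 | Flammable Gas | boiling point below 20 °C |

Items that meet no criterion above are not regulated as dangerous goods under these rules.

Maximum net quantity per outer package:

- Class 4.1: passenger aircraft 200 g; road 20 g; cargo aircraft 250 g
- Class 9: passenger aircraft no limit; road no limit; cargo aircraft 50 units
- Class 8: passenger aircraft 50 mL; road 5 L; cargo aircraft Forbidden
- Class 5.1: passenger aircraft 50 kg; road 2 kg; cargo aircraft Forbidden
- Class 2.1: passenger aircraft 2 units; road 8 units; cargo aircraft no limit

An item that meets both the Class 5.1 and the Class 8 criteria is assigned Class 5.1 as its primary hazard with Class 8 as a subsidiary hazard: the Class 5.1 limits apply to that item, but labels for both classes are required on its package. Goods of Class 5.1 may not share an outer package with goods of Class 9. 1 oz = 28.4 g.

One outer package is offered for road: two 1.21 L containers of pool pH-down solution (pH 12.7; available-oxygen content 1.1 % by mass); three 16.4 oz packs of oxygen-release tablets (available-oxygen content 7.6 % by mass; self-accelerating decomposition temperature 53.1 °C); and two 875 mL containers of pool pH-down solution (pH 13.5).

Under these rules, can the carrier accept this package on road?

Yes

Pool pH-down solution: pH 12.7 ≥ 11.5 → Class 8 (Corrosive).
With available-oxygen content 7.6 % by mass (≥ 4.5 % by mass), the oxygen-release tablets fall in Class 5.1.
The pool pH-down solution has pH 13.5, which is ≥ 11.5, so it is Class 8 (Corrosive).
Class 5.1 quantity: three 16.4 oz packs = 1397.28 g.
That is within the Class 5.1 road limit of 2 kg.
Total Class 8: (two 1.21 L containers = 2.42 L) + (two 875 mL containers = 1.75 L) = 4.17 L.
That is within the Class 8 road limit of 5 L.
The segregation rule (Class 5.1 with Class 9) does not apply to Class 5.1 with Class 8.
Every hazard class is within its road limit and no segregation rule is violated.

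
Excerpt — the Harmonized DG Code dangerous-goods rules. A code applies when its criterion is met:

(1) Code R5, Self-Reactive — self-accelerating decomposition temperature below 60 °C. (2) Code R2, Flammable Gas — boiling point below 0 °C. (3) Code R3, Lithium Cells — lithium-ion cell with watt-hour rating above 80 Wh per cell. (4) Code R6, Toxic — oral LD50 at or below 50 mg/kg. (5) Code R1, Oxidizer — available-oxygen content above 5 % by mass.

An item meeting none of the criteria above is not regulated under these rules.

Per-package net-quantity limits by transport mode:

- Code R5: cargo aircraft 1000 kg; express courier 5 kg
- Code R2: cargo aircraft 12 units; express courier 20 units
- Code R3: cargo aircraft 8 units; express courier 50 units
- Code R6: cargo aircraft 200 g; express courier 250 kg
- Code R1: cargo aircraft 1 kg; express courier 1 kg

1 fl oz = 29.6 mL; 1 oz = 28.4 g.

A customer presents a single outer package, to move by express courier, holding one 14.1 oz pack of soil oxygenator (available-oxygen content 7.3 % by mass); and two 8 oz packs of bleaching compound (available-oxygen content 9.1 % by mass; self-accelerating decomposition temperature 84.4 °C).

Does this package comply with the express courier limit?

With available-oxygen content 7.3 % by mass (> 5 % by mass), the soil oxygenator falls in Code R1.
Available-oxygen content 9.1 % by mass meets the Code R1 criterion (Oxidizer), so the bleaching compound is Code R1.
Total Code R1: (one 14.1 oz pack = 400.44 g) + (two 8 oz packs = 454.4 g) = 854.84 g.
854.84 g is within the express courier limit of 1 kg for Code R1.

Yes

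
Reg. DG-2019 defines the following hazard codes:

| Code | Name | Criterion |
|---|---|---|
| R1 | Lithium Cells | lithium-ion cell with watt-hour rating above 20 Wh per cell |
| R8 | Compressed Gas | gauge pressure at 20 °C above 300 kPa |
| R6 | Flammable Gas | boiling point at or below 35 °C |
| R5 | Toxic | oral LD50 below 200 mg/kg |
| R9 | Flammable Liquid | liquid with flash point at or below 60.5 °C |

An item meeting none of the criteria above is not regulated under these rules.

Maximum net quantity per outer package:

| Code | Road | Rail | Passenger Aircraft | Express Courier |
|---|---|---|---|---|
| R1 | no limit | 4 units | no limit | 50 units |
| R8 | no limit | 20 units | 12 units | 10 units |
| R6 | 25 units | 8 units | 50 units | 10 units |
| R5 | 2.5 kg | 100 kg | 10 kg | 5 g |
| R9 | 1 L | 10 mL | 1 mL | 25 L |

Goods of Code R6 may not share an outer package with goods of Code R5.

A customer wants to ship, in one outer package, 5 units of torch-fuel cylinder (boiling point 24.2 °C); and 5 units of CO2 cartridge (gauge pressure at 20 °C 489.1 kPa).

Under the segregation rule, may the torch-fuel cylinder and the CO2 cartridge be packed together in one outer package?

Yes

Torch-fuel cylinder: boiling point 24.2 °C ≤ 35 °C → Code R6 (Flammable Gas).
CO2 cartridge: gauge pressure at 20 °C 489.1 kPa > 300 kPa → Code R8 (Compressed Gas).
No segregation rule bars Code R6 with Code R8.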